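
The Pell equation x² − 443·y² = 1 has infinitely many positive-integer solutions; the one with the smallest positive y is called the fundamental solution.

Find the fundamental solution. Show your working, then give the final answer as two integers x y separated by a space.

442 21

√443 = [21; 21,42, …], period ℓ=2 (even) → k=1
a_0=21:  p_0=21·1+0=21,  q_0=21·0+1=1
a_1=21:  p_1=21·21+1=442,  q_1=21·1+0=21
(x₁, y₁) = (442, 21);  442² − 443·21² = 1 ✓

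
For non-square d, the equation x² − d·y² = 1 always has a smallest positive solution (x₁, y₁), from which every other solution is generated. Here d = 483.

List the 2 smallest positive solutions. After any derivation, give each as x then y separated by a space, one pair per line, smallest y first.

d=483: √d = [21; 1,42] (ℓ=2, even), read p_1/q_1
a_0=21:  p_0=21·1+0=21,  q_0=21·0+1=1
a_1=1:  p_1=1·21+1=22,  q_1=1·1+0=1
(x₁, y₁) = (22, 1);  22² − 483·1² = 1 ✓
(x_2, y_2) = (22·22 + 483·1·1, 22·1 + 1·22) = (967, 44)

22 1
967 44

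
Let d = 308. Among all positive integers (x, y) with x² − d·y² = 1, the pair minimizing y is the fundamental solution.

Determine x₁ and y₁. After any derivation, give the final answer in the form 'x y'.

√308 → a₀=17, period (1,1,4,1,1,34); ℓ=6 even so k=5
step 0: (17, 1)  from 17·(1,0) + (0,1)
…
step 2: (35, 2)  from 1·(18,1) + (17,1)
…
step 4: (193, 11)  from 1·(158,9) + (35,2)
step 5: (351, 20)  from 1·(193,11) + (158,9)
→ (351, 20).  Check: 351²=123201, 308·20²=123200, difference 1.

351 20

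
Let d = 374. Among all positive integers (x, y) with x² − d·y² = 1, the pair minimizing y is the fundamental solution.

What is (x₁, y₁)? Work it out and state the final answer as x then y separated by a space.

√374 → a₀=19, period (2,1,18,1,2,38); ℓ=6 even so k=5
k=0  a_k=19  p_k/q_k = 19/1
k=1  a_k=2  p_k/q_k = 39/2
k=2  a_k=1  p_k/q_k = 58/3
k=3  a_k=18  p_k/q_k = 1083/56
k=4  a_k=1  p_k/q_k = 1141/59
k=5  a_k=2  p_k/q_k = 3365/174
→ (3365, 174).  Check: 3365²=11323225, 374·174²=11323224, difference 1.

3365 174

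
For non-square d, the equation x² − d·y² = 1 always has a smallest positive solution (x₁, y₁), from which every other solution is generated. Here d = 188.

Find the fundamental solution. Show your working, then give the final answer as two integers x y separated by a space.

√188 = [13; 1,2,2,6,2,2,1,26, …], period ℓ=8 (even) → k=7
a_0=13:  p_0=13·1+0=13,  q_0=13·0+1=1
…
a_3=2:  p_3=2·41+14=96,  q_3=2·3+1=7
a_4=6:  p_4=6·96+41=617,  q_4=6·7+3=45
a_5=2:  p_5=2·617+96=1330,  q_5=2·45+7=97
a_6=2:  p_6=2·1330+617=3277,  q_6=2·97+45=239
a_7=1:  p_7=1·3277+1330=4607,  q_7=1·239+97=336
(x₁, y₁) = (4607, 336);  4607² − 188·336² = 1 ✓

4607 336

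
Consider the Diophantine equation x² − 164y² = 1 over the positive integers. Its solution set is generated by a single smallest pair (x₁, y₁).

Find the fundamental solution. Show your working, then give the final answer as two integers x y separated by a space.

2049 160

√164 → a₀=12, period (1,4,6,4,1,24); ℓ=6 even so k=5
a_0=12:  p_0=12·1+0=12,  q_0=12·0+1=1
…
a_4=4:  p_4=4·397+64=1652,  q_4=4·31+5=129
a_5=1:  p_5=1·1652+397=2049,  q_5=1·129+31=160
(x₁, y₁) = (2049, 160);  2049² − 164·160² = 1 ✓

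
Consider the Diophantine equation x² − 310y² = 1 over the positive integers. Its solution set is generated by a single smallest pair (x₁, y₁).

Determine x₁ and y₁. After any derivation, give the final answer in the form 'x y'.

√310 → a₀=17, period (1,1,1,1,5,…,1,1,34); ℓ=16 even so k=15
a_0=17:  p_0=17·1+0=17,  q_0=17·0+1=1
a_1=1:  p_1=1·17+1=18,  q_1=1·1+0=1
a_2=1:  p_2=1·18+17=35,  q_2=1·1+1=2
a_3=1:  p_3=1·35+18=53,  q_3=1·2+1=3
a_4=1:  p_4=1·53+35=88,  q_4=1·3+2=5
a_5=5:  p_5=5·88+53=493,  q_5=5·5+3=28
…
a_7=1:  p_7=1·1567+493=2060,  q_7=1·89+28=117
a_8=2:  p_8=2·2060+1567=5687,  q_8=2·117+89=323
a_9=1:  p_9=1·5687+2060=7747,  q_9=1·323+117=440
a_10=3:  p_10=3·7747+5687=28928,  q_10=3·440+323=1643
a_11=5:  p_11=5·28928+7747=152387,  q_11=5·1643+440=8655
…
a_13=1:  p_13=1·181315+152387=333702,  q_13=1·10298+8655=18953
a_14=1:  p_14=1·333702+181315=515017,  q_14=1·18953+10298=29251
a_15=1:  p_15=1·515017+333702=848719,  q_15=1·29251+18953=48204
→ (848719, 48204).  Check: 848719²=720323940961, 310·48204²=720323940960, difference 1.

848719 48204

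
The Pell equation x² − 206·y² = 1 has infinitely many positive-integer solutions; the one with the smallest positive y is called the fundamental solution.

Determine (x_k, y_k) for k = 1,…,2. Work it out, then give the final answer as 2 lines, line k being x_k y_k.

59535 4148
7088832449 493902360

d=206: √d = [14; 2,1,5,14,5,1,2,28] (ℓ=8, even), read p_7/q_7
i=0: a=14 ⇒ p=14, q=1
i=1: a=2 ⇒ p=29, q=2
i=2: a=1 ⇒ p=43, q=3
…
i=4: a=14 ⇒ p=3459, q=241
…
i=6: a=1 ⇒ p=20998, q=1463
i=7: a=2 ⇒ p=59535, q=4148
fundamental: x₁=59535, y₁=4148  (since 3544416225 − 206·17205904 = 1)
(59535+4148√206)^2 = 7088832449 + 493902360√206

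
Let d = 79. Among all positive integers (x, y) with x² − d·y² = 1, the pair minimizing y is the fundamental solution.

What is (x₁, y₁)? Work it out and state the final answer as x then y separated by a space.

80 9

√79 = [8; 1,7,1,16, …], period ℓ=4 (even) → k=3
i=0: a=8 ⇒ p=8, q=1
i=1: a=1 ⇒ p=9, q=1
i=2: a=7 ⇒ p=71, q=8
i=3: a=1 ⇒ p=80, q=9
fundamental: x₁=80, y₁=9  (since 6400 − 79·81 = 1)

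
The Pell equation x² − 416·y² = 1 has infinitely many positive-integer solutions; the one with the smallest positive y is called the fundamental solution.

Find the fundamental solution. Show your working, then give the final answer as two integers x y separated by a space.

5201 255

[20; 2,1,1,9,1,1,2,40] for √416; ℓ=8 ⇒ convergent index 7
a_0=20:  p_0=20·1+0=20,  q_0=20·0+1=1
…
a_2=1:  p_2=1·41+20=61,  q_2=1·2+1=3
…
a_6=1:  p_6=1·1081+979=2060,  q_6=1·53+48=101
a_7=2:  p_7=2·2060+1081=5201,  q_7=2·101+53=255
→ (5201, 255).  Check: 5201²=27050401, 416·255²=27050400, difference 1.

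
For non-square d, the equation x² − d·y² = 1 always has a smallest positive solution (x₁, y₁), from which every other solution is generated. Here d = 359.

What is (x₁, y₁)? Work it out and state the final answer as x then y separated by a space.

360 19

√359 = [18; 1,17,1,36, …], period ℓ=4 (even) → k=3
i=0: a=18 ⇒ p=18, q=1
i=1: a=1 ⇒ p=19, q=1
i=2: a=17 ⇒ p=341, q=18
i=3: a=1 ⇒ p=360, q=19
(x₁, y₁) = (360, 19);  360² − 359·19² = 1 ✓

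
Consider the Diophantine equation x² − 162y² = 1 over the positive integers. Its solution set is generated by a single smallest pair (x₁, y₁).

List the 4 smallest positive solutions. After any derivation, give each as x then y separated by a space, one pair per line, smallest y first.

19601 1540
768398401 60371080
30122754096401 2366667076620
1180872205318713601 92778082677286160

d=162: √d = [12; 1,2,1,2,12,2,1,2,1,24] (ℓ=10, even), read p_9/q_9
step 0: (12, 1)  from 12·(1,0) + (0,1)
step 1: (13, 1)  from 1·(12,1) + (1,0)
…
step 3: (51, 4)  from 1·(38,3) + (13,1)
…
step 5: (1731, 136)  from 12·(140,11) + (51,4)
step 6: (3602, 283)  from 2·(1731,136) + (140,11)
…
step 8: (14268, 1121)  from 2·(5333,419) + (3602,283)
step 9: (19601, 1540)  from 1·(14268,1121) + (5333,419)
→ (19601, 1540).  Check: 19601²=384199201, 162·1540²=384199200, difference 1.
(19601+1540√162)^2 = 768398401 + 60371080√162
(19601+1540√162)^3 = 30122754096401 + 2366667076620√162
(19601+1540√162)^4 = 1180872205318713601 + 92778082677286160√162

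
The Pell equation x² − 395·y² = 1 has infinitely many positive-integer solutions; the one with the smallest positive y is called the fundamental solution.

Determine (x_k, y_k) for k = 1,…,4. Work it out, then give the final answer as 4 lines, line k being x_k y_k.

d=395: √d = [19; 1,6,1,38] (ℓ=4, even), read p_3/q_3
step 0: (19, 1)  from 19·(1,0) + (0,1)
step 1: (20, 1)  from 1·(19,1) + (1,0)
step 2: (139, 7)  from 6·(20,1) + (19,1)
step 3: (159, 8)  from 1·(139,7) + (20,1)
(x₁, y₁) = (159, 8);  159² − 395·8² = 1 ✓
(x_2, y_2) = (159·159 + 395·8·8, 159·8 + 8·159) = (50561, 2544)
(x_3, y_3) = (159·50561 + 395·8·2544, 159·2544 + 8·50561) = (16078239, 808984)
(x_4, y_4) = (159·16078239 + 395·8·808984, 159·808984 + 8·16078239) = (5112829441, 257254368)

159 8
50561 2544
16078239 808984
5112829441 257254368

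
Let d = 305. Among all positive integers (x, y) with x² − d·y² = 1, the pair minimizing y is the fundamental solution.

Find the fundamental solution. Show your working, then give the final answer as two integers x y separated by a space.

[17; 2,6,2,34] for √305; ℓ=4 ⇒ convergent index 3
step 0: (17, 1)  from 17·(1,0) + (0,1)
step 1: (35, 2)  from 2·(17,1) + (1,0)
step 2: (227, 13)  from 6·(35,2) + (17,1)
step 3: (489, 28)  from 2·(227,13) + (35,2)
fundamental: x₁=489, y₁=28  (since 239121 − 305·784 = 1)

489 28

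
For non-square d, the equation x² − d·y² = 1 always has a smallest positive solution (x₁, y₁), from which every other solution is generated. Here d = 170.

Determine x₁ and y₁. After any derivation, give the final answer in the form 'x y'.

[13; 26] for √170; ℓ=1 ⇒ convergent index 1
a_0=13:  p_0=13·1+0=13,  q_0=13·0+1=1
a_1=26:  p_1=26·13+1=339,  q_1=26·1+0=26
(x₁, y₁) = (339, 26);  339² − 170·26² = 1 ✓

339 26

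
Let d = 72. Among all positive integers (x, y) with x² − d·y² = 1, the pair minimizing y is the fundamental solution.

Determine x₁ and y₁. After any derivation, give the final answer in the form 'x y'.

17 2

d=72: √d = [8; 2,16] (ℓ=2, even), read p_1/q_1
a_0=8:  p_0=8·1+0=8,  q_0=8·0+1=1
a_1=2:  p_1=2·8+1=17,  q_1=2·1+0=2
→ (17, 2).  Check: 17²=289, 72·2²=288, difference 1.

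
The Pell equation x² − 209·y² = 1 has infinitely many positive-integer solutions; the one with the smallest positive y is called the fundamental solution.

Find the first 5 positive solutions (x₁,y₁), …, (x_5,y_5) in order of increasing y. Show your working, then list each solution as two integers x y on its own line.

d=209: √d = [14; 2,5,3,2,3,5,2,28] (ℓ=8, even), read p_7/q_7
a_0=14:  p_0=14·1+0=14,  q_0=14·0+1=1
a_1=2:  p_1=2·14+1=29,  q_1=2·1+0=2
a_2=5:  p_2=5·29+14=159,  q_2=5·2+1=11
a_3=3:  p_3=3·159+29=506,  q_3=3·11+2=35
a_4=2:  p_4=2·506+159=1171,  q_4=2·35+11=81
…
a_6=5:  p_6=5·4019+1171=21266,  q_6=5·278+81=1471
a_7=2:  p_7=2·21266+4019=46551,  q_7=2·1471+278=3220
fundamental: x₁=46551, y₁=3220  (since 2166995601 − 209·10368400 = 1)
k=2:  x_2 = 46551·46551+209·3220·3220 = 4333991201,  y_2 = 46551·3220+3220·46551 = 299788440
k=3:  x_3 = 46551·4333991201+209·3220·299788440 = 403503248748951,  y_3 = 46551·299788440+3220·4333991201 = 27910903337660
k=4:  x_4 = 46551·403503248748951+209·3220·27910903337660 = 37566959460690844801,  y_4 = 46551·27910903337660+3220·403503248748951 = 2598560922243032880
k=5:  x_5 = 46551·37566959460690844801+209·3220·2598560922243032880 = 3497559059305735783913751,  y_5 = 46551·2598560922243032880+3220·37566959460690844801 = 241931218954759943856100

46551 3220
4333991201 299788440
403503248748951 27910903337660
37566959460690844801 2598560922243032880
3497559059305735783913751 241931218954759943856100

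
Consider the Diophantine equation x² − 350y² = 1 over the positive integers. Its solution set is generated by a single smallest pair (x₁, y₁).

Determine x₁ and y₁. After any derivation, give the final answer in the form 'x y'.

449 24

d=350: √d = [18; 1,2,2,2,1,36] (ℓ=6, even), read p_5/q_5
i=0: a=18 ⇒ p=18, q=1
…
i=3: a=2 ⇒ p=131, q=7
i=4: a=2 ⇒ p=318, q=17
i=5: a=1 ⇒ p=449, q=24
(x₁, y₁) = (449, 24);  449² − 350·24² = 1 ✓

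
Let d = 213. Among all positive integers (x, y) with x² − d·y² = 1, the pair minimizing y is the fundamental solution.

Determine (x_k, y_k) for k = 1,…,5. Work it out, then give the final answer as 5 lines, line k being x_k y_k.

√213 → a₀=14, period (1,1,2,6,1,8,1,6,2,1,1,28); ℓ=12 even so k=11
a_0=14:  p_0=14·1+0=14,  q_0=14·0+1=1
…
a_10=1:  p_10=1·78825+36749=115574,  q_10=1·5401+2518=7919
a_11=1:  p_11=1·115574+78825=194399,  q_11=1·7919+5401=13320
(x₁, y₁) = (194399, 13320);  194399² − 213·13320² = 1 ✓
n=2: (194399,13320)∘(194399,13320) = (194399·194399+213·13320·13320, 194399·13320+13320·194399) = (75581942401,5178789360)
n=3: (75581942401,5178789360)∘(194399,13320) = (194399·75581942401+213·13320·5178789360, 194399·5178789360+13320·75581942401) = (29386108041429599,2013502945575960)
n=4: (29386108041429599,2013502945575960)∘(194399,13320) = (194399·29386108041429599+213·13320·2013502945575960, 194399·2013502945575960+13320·29386108041429599) = (11425260034216163289601,782845918228863306720)
n=5: (11425260034216163289601,782845918228863306720)∘(194399,13320) = (194399·11425260034216163289601+213·13320·782845918228863306720, 194399·782845918228863306720+13320·11425260034216163289601) = (4442118250753789746628859999,304368927313532092980546600)

194399 13320
75581942401 5178789360
29386108041429599 2013502945575960
11425260034216163289601 782845918228863306720
4442118250753789746628859999 304368927313532092980546600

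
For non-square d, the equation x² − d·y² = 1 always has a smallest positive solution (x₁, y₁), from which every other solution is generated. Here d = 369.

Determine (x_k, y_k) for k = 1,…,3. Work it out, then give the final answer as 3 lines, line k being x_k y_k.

8396801 437120
141012534067201 7340819306240
2368108374136006451201 123278797782910239360

√369 = [19; 4,1,3,2,7,4,7,2,3,1,4,38, …], period ℓ=12 (even) → k=11
step 0: (19, 1)  from 19·(1,0) + (0,1)
step 1: (77, 4)  from 4·(19,1) + (1,0)
step 2: (96, 5)  from 1·(77,4) + (19,1)
step 3: (365, 19)  from 3·(96,5) + (77,4)
step 4: (826, 43)  from 2·(365,19) + (96,5)
step 5: (6147, 320)  from 7·(826,43) + (365,19)
step 6: (25414, 1323)  from 4·(6147,320) + (826,43)
step 7: (184045, 9581)  from 7·(25414,1323) + (6147,320)
step 8: (393504, 20485)  from 2·(184045,9581) + (25414,1323)
step 9: (1364557, 71036)  from 3·(393504,20485) + (184045,9581)
step 10: (1758061, 91521)  from 1·(1364557,71036) + (393504,20485)
step 11: (8396801, 437120)  from 4·(1758061,91521) + (1364557,71036)
fundamental: x₁=8396801, y₁=437120  (since 70506267033601 − 369·191073894400 = 1)
k=2:  x_2 = 8396801·8396801+369·437120·437120 = 141012534067201,  y_2 = 8396801·437120+437120·8396801 = 7340819306240
k=3:  x_3 = 8396801·141012534067201+369·437120·7340819306240 = 2368108374136006451201,  y_3 = 8396801·7340819306240+437120·141012534067201 = 123278797782910239360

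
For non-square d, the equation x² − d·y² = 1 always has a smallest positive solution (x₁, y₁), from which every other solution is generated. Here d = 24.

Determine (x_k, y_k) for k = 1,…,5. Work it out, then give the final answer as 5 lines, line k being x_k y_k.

√24 → a₀=4, period (1,8); ℓ=2 even so k=1
a_0=4:  p_0=4·1+0=4,  q_0=4·0+1=1
a_1=1:  p_1=1·4+1=5,  q_1=1·1+0=1
fundamental: x₁=5, y₁=1  (since 25 − 24·1 = 1)
(5+1√24)^2 = 49 + 10√24
(5+1√24)^3 = 485 + 99√24
(5+1√24)^4 = 4801 + 980√24
(5+1√24)^5 = 47525 + 9701√24

5 1
49 10
485 99
4801 980
47525 9701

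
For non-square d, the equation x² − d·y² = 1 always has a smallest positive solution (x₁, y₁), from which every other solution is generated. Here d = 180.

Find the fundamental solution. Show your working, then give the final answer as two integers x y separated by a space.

[13; 2,2,2,26] for √180; ℓ=4 ⇒ convergent index 3
k=0  a_k=13  p_k/q_k = 13/1
…
k=2  a_k=2  p_k/q_k = 67/5
k=3  a_k=2  p_k/q_k = 161/12
→ (161, 12).  Check: 161²=25921, 180·12²=25920, difference 1.

161 12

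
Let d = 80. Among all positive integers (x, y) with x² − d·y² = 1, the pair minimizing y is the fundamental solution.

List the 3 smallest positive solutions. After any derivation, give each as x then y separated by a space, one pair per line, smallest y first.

9 1
161 18
2889 323

√80 = [8; 1,16, …], period ℓ=2 (even) → k=1
i=0: a=8 ⇒ p=8, q=1
i=1: a=1 ⇒ p=9, q=1
→ (9, 1).  Check: 9²=81, 80·1²=80, difference 1.
n=2: (9,1)∘(9,1) = (9·9+80·1·1, 9·1+1·9) = (161,18)
n=3: (161,18)∘(9,1) = (9·161+80·1·18, 9·18+1·161) = (2889,323)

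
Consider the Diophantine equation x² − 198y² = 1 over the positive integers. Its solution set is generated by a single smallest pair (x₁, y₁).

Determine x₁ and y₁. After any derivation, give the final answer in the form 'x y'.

197 14

d=198: √d = [14; 14,28] (ℓ=2, even), read p_1/q_1
k=0  a_k=14  p_k/q_k = 14/1
k=1  a_k=14  p_k/q_k = 197/14
fundamental: x₁=197, y₁=14  (since 38809 − 198·196 = 1)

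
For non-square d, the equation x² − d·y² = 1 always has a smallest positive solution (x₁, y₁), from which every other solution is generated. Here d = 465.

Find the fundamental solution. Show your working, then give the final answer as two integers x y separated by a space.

15871 736

√465 → a₀=21, period (1,1,3,2,2,2,3,1,1,42); ℓ=10 even so k=9
step 0: (21, 1)  from 21·(1,0) + (0,1)
step 1: (22, 1)  from 1·(21,1) + (1,0)
step 2: (43, 2)  from 1·(22,1) + (21,1)
step 3: (151, 7)  from 3·(43,2) + (22,1)
step 4: (345, 16)  from 2·(151,7) + (43,2)
step 5: (841, 39)  from 2·(345,16) + (151,7)
…
step 7: (6922, 321)  from 3·(2027,94) + (841,39)
step 8: (8949, 415)  from 1·(6922,321) + (2027,94)
step 9: (15871, 736)  from 1·(8949,415) + (6922,321)
fundamental: x₁=15871, y₁=736  (since 251888641 − 465·541696 = 1)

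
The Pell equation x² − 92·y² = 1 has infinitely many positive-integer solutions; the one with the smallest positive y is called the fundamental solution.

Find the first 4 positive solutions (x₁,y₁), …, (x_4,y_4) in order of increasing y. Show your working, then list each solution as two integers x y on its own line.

√92 → a₀=9, period (1,1,2,4,2,1,1,18); ℓ=8 even so k=7
i=0: a=9 ⇒ p=9, q=1
i=1: a=1 ⇒ p=10, q=1
i=2: a=1 ⇒ p=19, q=2
i=3: a=2 ⇒ p=48, q=5
…
i=5: a=2 ⇒ p=470, q=49
i=6: a=1 ⇒ p=681, q=71
i=7: a=1 ⇒ p=1151, q=120
fundamental: x₁=1151, y₁=120  (since 1324801 − 92·14400 = 1)
(x_2, y_2) = (1151·1151 + 92·120·120, 1151·120 + 120·1151) = (2649601, 276240)
(x_3, y_3) = (1151·2649601 + 92·120·276240, 1151·276240 + 120·2649601) = (6099380351, 635904360)
(x_4, y_4) = (1151·6099380351 + 92·120·635904360, 1151·635904360 + 120·6099380351) = (14040770918401, 1463851560480)

1151 120
2649601 276240
6099380351 635904360
14040770918401 1463851560480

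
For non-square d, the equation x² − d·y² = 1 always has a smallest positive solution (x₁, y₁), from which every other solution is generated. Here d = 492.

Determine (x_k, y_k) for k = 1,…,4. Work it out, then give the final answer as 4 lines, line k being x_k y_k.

29767 1342
1772148577 79894628
105503093353351 4756446782010
6281021157926249857 283170302640288712

√492 → a₀=22, period (5,1,1,10,1,1,5,44); ℓ=8 even so k=7
i=0: a=22 ⇒ p=22, q=1
…
i=2: a=1 ⇒ p=133, q=6
…
i=5: a=1 ⇒ p=2817, q=127
i=6: a=1 ⇒ p=5390, q=243
i=7: a=5 ⇒ p=29767, q=1342
(x₁, y₁) = (29767, 1342);  29767² − 492·1342² = 1 ✓
(x_2, y_2) = (29767·29767 + 492·1342·1342, 29767·1342 + 1342·29767) = (1772148577, 79894628)
(x_3, y_3) = (29767·1772148577 + 492·1342·79894628, 29767·79894628 + 1342·1772148577) = (105503093353351, 4756446782010)
(x_4, y_4) = (29767·105503093353351 + 492·1342·4756446782010, 29767·4756446782010 + 1342·105503093353351) = (6281021157926249857, 283170302640288712)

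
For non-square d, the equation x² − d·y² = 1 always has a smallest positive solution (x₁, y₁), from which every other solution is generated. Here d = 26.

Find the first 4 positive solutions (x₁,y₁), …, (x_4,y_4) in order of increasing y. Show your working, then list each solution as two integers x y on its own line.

d=26: √d = [5; 10] (ℓ=1, odd), read p_1/q_1
i=0: a=5 ⇒ p=5, q=1
i=1: a=10 ⇒ p=51, q=10
(x₁, y₁) = (51, 10);  51² − 26·10² = 1 ✓
(51+10√26)^2 = 5201 + 1020√26
(51+10√26)^3 = 530451 + 104030√26
(51+10√26)^4 = 54100801 + 10610040√26

51 10
5201 1020
530451 104030
54100801 10610040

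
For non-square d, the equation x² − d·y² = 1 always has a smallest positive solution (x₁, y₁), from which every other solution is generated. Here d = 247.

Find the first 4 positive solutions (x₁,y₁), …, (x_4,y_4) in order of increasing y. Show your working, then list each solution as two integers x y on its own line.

85292 5427
14549450527 925759368
2481903468612476 157919736025485
423373021275241155457 26938580249245573872

d=247: √d = [15; 1,2,1,1,9,1,9,1,1,2,1,30] (ℓ=12, even), read p_11/q_11
step 0: (15, 1)  from 15·(1,0) + (0,1)
step 1: (16, 1)  from 1·(15,1) + (1,0)
step 2: (47, 3)  from 2·(16,1) + (15,1)
step 3: (63, 4)  from 1·(47,3) + (16,1)
…
step 5: (1053, 67)  from 9·(110,7) + (63,4)
…
step 7: (11520, 733)  from 9·(1163,74) + (1053,67)
step 8: (12683, 807)  from 1·(11520,733) + (1163,74)
step 9: (24203, 1540)  from 1·(12683,807) + (11520,733)
step 10: (61089, 3887)  from 2·(24203,1540) + (12683,807)
step 11: (85292, 5427)  from 1·(61089,3887) + (24203,1540)
→ (85292, 5427).  Check: 85292²=7274725264, 247·5427²=7274725263, difference 1.
n=2: (85292,5427)∘(85292,5427) = (85292·85292+247·5427·5427, 85292·5427+5427·85292) = (14549450527,925759368)
n=3: (14549450527,925759368)∘(85292,5427) = (85292·14549450527+247·5427·925759368, 85292·925759368+5427·14549450527) = (2481903468612476,157919736025485)
n=4: (2481903468612476,157919736025485)∘(85292,5427) = (85292·2481903468612476+247·5427·157919736025485, 85292·157919736025485+5427·2481903468612476) = (423373021275241155457,26938580249245573872)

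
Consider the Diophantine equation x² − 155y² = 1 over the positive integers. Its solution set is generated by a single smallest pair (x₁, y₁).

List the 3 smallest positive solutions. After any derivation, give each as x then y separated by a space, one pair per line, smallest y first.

√155 → a₀=12, period (2,4,2,24); ℓ=4 even so k=3
a_0=12:  p_0=12·1+0=12,  q_0=12·0+1=1
a_1=2:  p_1=2·12+1=25,  q_1=2·1+0=2
a_2=4:  p_2=4·25+12=112,  q_2=4·2+1=9
a_3=2:  p_3=2·112+25=249,  q_3=2·9+2=20
fundamental: x₁=249, y₁=20  (since 62001 − 155·400 = 1)
(249+20√155)^2 = 124001 + 9960√155
(249+20√155)^3 = 61752249 + 4960060√155

249 20
124001 9960
61752249 4960060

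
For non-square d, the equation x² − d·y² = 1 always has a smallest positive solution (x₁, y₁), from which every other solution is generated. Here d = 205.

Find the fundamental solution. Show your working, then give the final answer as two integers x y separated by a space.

√205 → a₀=14, period (3,6,1,4,1,6,3,28); ℓ=8 even so k=7
i=0: a=14 ⇒ p=14, q=1
i=1: a=3 ⇒ p=43, q=3
i=2: a=6 ⇒ p=272, q=19
…
i=4: a=4 ⇒ p=1532, q=107
i=5: a=1 ⇒ p=1847, q=129
i=6: a=6 ⇒ p=12614, q=881
i=7: a=3 ⇒ p=39689, q=2772
(x₁, y₁) = (39689, 2772);  39689² − 205·2772² = 1 ✓

39689 2772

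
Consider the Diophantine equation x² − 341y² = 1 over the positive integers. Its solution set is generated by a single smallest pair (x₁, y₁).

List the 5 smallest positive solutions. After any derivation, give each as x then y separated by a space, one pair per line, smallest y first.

√341 → a₀=18, period (2,6,1,8,2,…,6,2,36); ℓ=14 even so k=13
step 0: (18, 1)  from 18·(1,0) + (0,1)
step 1: (37, 2)  from 2·(18,1) + (1,0)
step 2: (240, 13)  from 6·(37,2) + (18,1)
step 3: (277, 15)  from 1·(240,13) + (37,2)
step 4: (2456, 133)  from 8·(277,15) + (240,13)
…
step 7: (20479, 1109)  from 2·(7645,414) + (5189,281)
step 8: (28124, 1523)  from 1·(20479,1109) + (7645,414)
step 9: (76727, 4155)  from 2·(28124,1523) + (20479,1109)
step 10: (641940, 34763)  from 8·(76727,4155) + (28124,1523)
step 11: (718667, 38918)  from 1·(641940,34763) + (76727,4155)
step 12: (4953942, 268271)  from 6·(718667,38918) + (641940,34763)
step 13: (10626551, 575460)  from 2·(4953942,268271) + (718667,38918)
→ (10626551, 575460).  Check: 10626551²=112923586155601, 341·575460²=112923586155600, difference 1.
k=2:  x_2 = 10626551·10626551+341·575460·575460 = 225847172311201,  y_2 = 10626551·575460+575460·10626551 = 12230310076920
k=3:  x_3 = 10626551·225847172311201+341·575460·12230310076920 = 4799952989541519968951,  y_3 = 10626551·12230310076920+575460·225847172311201 = 259932027556408030380
k=4:  x_4 = 10626551·4799952989541519968951+341·575460·259932027556408030380 = 102013890481930631287980124801,  y_4 = 10626551·259932027556408030380+575460·4799952989541519968951 = 5524361894723138392975161840
k=5:  x_5 = 10626551·102013890481930631287980124801+341·575460·5524361894723138392975161840 = 2168111619829296063734843424848413751,  y_5 = 10626551·5524361894723138392975161840+575460·102013890481930631287980124801 = 117409826833463862093989641643997300

10626551 575460
225847172311201 12230310076920
4799952989541519968951 259932027556408030380
102013890481930631287980124801 5524361894723138392975161840
2168111619829296063734843424848413751 117409826833463862093989641643997300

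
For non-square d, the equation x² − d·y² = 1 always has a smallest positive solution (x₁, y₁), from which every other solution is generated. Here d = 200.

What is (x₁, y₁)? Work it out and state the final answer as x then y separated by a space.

99 7

d=200: √d = [14; 7,28] (ℓ=2, even), read p_1/q_1
i=0: a=14 ⇒ p=14, q=1
i=1: a=7 ⇒ p=99, q=7
(x₁, y₁) = (99, 7);  99² − 200·7² = 1 ✓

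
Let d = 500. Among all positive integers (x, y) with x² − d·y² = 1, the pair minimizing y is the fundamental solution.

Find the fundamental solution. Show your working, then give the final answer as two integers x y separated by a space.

930249 41602

d=500: √d = [22; 2,1,3,2,1,…,1,2,44] (ℓ=14, even), read p_13/q_13
a_0=22:  p_0=22·1+0=22,  q_0=22·0+1=1
…
a_5=1:  p_5=1·559+246=805,  q_5=1·25+11=36
a_6=1:  p_6=1·805+559=1364,  q_6=1·36+25=61
…
a_12=1:  p_12=1·259205+76317=335522,  q_12=1·11592+3413=15005
a_13=2:  p_13=2·335522+259205=930249,  q_13=2·15005+11592=41602
(x₁, y₁) = (930249, 41602);  930249² − 500·41602² = 1 ✓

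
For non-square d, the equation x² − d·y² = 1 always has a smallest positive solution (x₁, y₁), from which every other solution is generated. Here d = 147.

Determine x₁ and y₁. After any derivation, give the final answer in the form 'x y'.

97 8

√147 = [12; 8,24, …], period ℓ=2 (even) → k=1
a_0=12:  p_0=12·1+0=12,  q_0=12·0+1=1
a_1=8:  p_1=8·12+1=97,  q_1=8·1+0=8
(x₁, y₁) = (97, 8);  97² − 147·8² = 1 ✓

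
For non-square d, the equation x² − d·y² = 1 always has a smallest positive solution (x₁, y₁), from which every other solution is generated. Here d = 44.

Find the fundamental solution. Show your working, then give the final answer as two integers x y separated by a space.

√44 = [6; 1,1,1,2,1,1,1,12, …], period ℓ=8 (even) → k=7
k=0  a_k=6  p_k/q_k = 6/1
k=1  a_k=1  p_k/q_k = 7/1
k=2  a_k=1  p_k/q_k = 13/2
…
k=5  a_k=1  p_k/q_k = 73/11
k=6  a_k=1  p_k/q_k = 126/19
k=7  a_k=1  p_k/q_k = 199/30
→ (199, 30).  Check: 199²=39601, 44·30²=39600, difference 1.

199 30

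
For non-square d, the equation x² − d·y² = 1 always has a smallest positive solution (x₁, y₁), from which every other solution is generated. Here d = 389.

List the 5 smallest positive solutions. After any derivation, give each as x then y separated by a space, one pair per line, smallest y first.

√389 → a₀=19, period (1,2,1,1,1,1,2,1,38); ℓ=9 odd so k=17
a_0=19:  p_0=19·1+0=19,  q_0=19·0+1=1
…
a_4=1:  p_4=1·79+59=138,  q_4=1·4+3=7
a_5=1:  p_5=1·138+79=217,  q_5=1·7+4=11
…
a_8=1:  p_8=1·927+355=1282,  q_8=1·47+18=65
a_9=38:  p_9=38·1282+927=49643,  q_9=38·65+47=2517
a_10=1:  p_10=1·49643+1282=50925,  q_10=1·2517+65=2582
…
a_16=2:  p_16=2·910240+556329=2376809,  q_16=2·46151+28207=120509
a_17=1:  p_17=1·2376809+910240=3287049,  q_17=1·120509+46151=166660
fundamental: x₁=3287049, y₁=166660  (since 10804691128401 − 389·27775555600 = 1)
k=2:  x_2 = 3287049·3287049+389·166660·166660 = 21609382256801,  y_2 = 3287049·166660+166660·3287049 = 1095639172680
k=3:  x_3 = 3287049·21609382256801+389·166660·1095639172680 = 142062196675667653449,  y_3 = 3287049·1095639172680+166660·21609382256801 = 7202839293837075980
k=4:  x_4 = 3287049·142062196675667653449+389·166660·7202839293837075980 = 933930803041091759821507201,  y_4 = 3287049·7202839293837075980+166660·142062196675667653449 = 47352171395934637886793360
k=5:  x_5 = 3287049·933930803041091759821507201+389·166660·47352171395934637886793360 = 6139752624410693193862375179426249,  y_5 = 3287049·47352171395934637886793360+166660·933930803041091759821507201 = 311297815269663908222998617313300

3287049 166660
21609382256801 1095639172680
142062196675667653449 7202839293837075980
933930803041091759821507201 47352171395934637886793360
6139752624410693193862375179426249 311297815269663908222998617313300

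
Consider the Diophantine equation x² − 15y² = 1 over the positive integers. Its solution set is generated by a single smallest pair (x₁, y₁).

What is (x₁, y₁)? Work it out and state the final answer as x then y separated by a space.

4 1

√15 = [3; 1,6, …], period ℓ=2 (even) → k=1
i=0: a=3 ⇒ p=3, q=1
i=1: a=1 ⇒ p=4, q=1
(x₁, y₁) = (4, 1);  4² − 15·1² = 1 ✓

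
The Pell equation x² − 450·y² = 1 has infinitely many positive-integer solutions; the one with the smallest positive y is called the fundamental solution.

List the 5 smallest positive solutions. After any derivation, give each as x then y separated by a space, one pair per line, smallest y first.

√450 = [21; 4,1,2,4,2,1,4,42, …], period ℓ=8 (even) → k=7
step 0: (21, 1)  from 21·(1,0) + (0,1)
…
step 2: (106, 5)  from 1·(85,4) + (21,1)
step 3: (297, 14)  from 2·(106,5) + (85,4)
…
step 6: (4179, 197)  from 1·(2885,136) + (1294,61)
step 7: (19601, 924)  from 4·(4179,197) + (2885,136)
(x₁, y₁) = (19601, 924);  19601² − 450·924² = 1 ✓
k=2:  x_2 = 19601·19601+450·924·924 = 768398401,  y_2 = 19601·924+924·19601 = 36222648
k=3:  x_3 = 19601·768398401+450·924·36222648 = 30122754096401,  y_3 = 19601·36222648+924·768398401 = 1420000245972
k=4:  x_4 = 19601·30122754096401+450·924·1420000245972 = 1180872205318713601,  y_4 = 19601·1420000245972+924·30122754096401 = 55666849606371696
k=5:  x_5 = 19601·1180872205318713601+450·924·55666849606371696 = 46292552162781456490001,  y_5 = 19601·55666849606371696+924·1180872205318713601 = 2182251836848982980620

19601 924
768398401 36222648
30122754096401 1420000245972
1180872205318713601 55666849606371696
46292552162781456490001 2182251836848982980620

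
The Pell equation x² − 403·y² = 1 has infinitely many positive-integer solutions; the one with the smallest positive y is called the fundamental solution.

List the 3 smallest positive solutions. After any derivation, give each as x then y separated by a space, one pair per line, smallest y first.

√403 → a₀=20, period (13,2,1,3,1,3,1,2,13,40); ℓ=10 even so k=9
i=0: a=20 ⇒ p=20, q=1
i=1: a=13 ⇒ p=261, q=13
…
i=4: a=3 ⇒ p=2951, q=147
i=5: a=1 ⇒ p=3754, q=187
i=6: a=3 ⇒ p=14213, q=708
…
i=8: a=2 ⇒ p=50147, q=2498
i=9: a=13 ⇒ p=669878, q=33369
(x₁, y₁) = (669878, 33369);  669878² − 403·33369² = 1 ✓
(669878+33369√403)^2 = 897473069767 + 44706317964√403
(669878+33369√403)^3 = 1202394930058086974 + 59895557730143415√403

669878 33369
897473069767 44706317964
1202394930058086974 59895557730143415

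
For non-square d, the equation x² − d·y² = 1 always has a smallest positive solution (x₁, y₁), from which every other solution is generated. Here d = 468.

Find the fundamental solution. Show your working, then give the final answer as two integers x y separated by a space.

√468 → a₀=21, period (1,1,1,2,1,1,1,42); ℓ=8 even so k=7
i=0: a=21 ⇒ p=21, q=1
i=1: a=1 ⇒ p=22, q=1
i=2: a=1 ⇒ p=43, q=2
i=3: a=1 ⇒ p=65, q=3
…
i=6: a=1 ⇒ p=411, q=19
i=7: a=1 ⇒ p=649, q=30
fundamental: x₁=649, y₁=30  (since 421201 − 468·900 = 1)

649 30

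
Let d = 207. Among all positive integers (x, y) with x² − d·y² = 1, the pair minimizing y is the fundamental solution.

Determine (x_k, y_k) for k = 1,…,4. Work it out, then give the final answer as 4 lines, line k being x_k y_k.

[14; 2,1,1,2,1,1,2,28] for √207; ℓ=8 ⇒ convergent index 7
step 0: (14, 1)  from 14·(1,0) + (0,1)
…
step 4: (187, 13)  from 2·(72,5) + (43,3)
step 5: (259, 18)  from 1·(187,13) + (72,5)
step 6: (446, 31)  from 1·(259,18) + (187,13)
step 7: (1151, 80)  from 2·(446,31) + (259,18)
fundamental: x₁=1151, y₁=80  (since 1324801 − 207·6400 = 1)
(x_2, y_2) = (1151·1151 + 207·80·80, 1151·80 + 80·1151) = (2649601, 184160)
(x_3, y_3) = (1151·2649601 + 207·80·184160, 1151·184160 + 80·2649601) = (6099380351, 423936240)
(x_4, y_4) = (1151·6099380351 + 207·80·423936240, 1151·423936240 + 80·6099380351) = (14040770918401, 975901040320)

1151 80
2649601 184160
6099380351 423936240
14040770918401 975901040320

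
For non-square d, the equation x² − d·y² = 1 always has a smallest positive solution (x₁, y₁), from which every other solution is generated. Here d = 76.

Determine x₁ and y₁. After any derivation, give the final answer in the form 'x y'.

√76 → a₀=8, period (1,2,1,1,5,4,5,1,1,2,1,16); ℓ=12 even so k=11
k=0  a_k=8  p_k/q_k = 8/1
…
k=3  a_k=1  p_k/q_k = 35/4
…
k=5  a_k=5  p_k/q_k = 340/39
k=6  a_k=4  p_k/q_k = 1421/163
…
k=8  a_k=1  p_k/q_k = 8866/1017
k=9  a_k=1  p_k/q_k = 16311/1871
k=10  a_k=2  p_k/q_k = 41488/4759
k=11  a_k=1  p_k/q_k = 57799/6630
(x₁, y₁) = (57799, 6630);  57799² − 76·6630² = 1 ✓

57799 6630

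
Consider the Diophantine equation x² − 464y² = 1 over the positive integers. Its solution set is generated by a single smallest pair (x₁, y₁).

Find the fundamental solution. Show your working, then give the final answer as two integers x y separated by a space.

d=464: √d = [21; 1,1,5,1,1,1,5,1,1,42] (ℓ=10, even), read p_9/q_9
a_0=21:  p_0=21·1+0=21,  q_0=21·0+1=1
a_1=1:  p_1=1·21+1=22,  q_1=1·1+0=1
…
a_3=5:  p_3=5·43+22=237,  q_3=5·2+1=11
a_4=1:  p_4=1·237+43=280,  q_4=1·11+2=13
…
a_6=1:  p_6=1·517+280=797,  q_6=1·24+13=37
a_7=5:  p_7=5·797+517=4502,  q_7=5·37+24=209
a_8=1:  p_8=1·4502+797=5299,  q_8=1·209+37=246
a_9=1:  p_9=1·5299+4502=9801,  q_9=1·246+209=455
→ (9801, 455).  Check: 9801²=96059601, 464·455²=96059600, difference 1.

9801 455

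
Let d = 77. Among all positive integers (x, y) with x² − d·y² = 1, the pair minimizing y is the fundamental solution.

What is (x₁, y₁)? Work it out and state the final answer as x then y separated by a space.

d=77: √d = [8; 1,3,2,3,1,16] (ℓ=6, even), read p_5/q_5
step 0: (8, 1)  from 8·(1,0) + (0,1)
step 1: (9, 1)  from 1·(8,1) + (1,0)
…
step 3: (79, 9)  from 2·(35,4) + (9,1)
step 4: (272, 31)  from 3·(79,9) + (35,4)
step 5: (351, 40)  from 1·(272,31) + (79,9)
(x₁, y₁) = (351, 40);  351² − 77·40² = 1 ✓

351 40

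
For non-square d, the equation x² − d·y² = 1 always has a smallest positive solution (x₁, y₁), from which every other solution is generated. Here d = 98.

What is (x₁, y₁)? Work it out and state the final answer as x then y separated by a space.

d=98: √d = [9; 1,8,1,18] (ℓ=4, even), read p_3/q_3
i=0: a=9 ⇒ p=9, q=1
i=1: a=1 ⇒ p=10, q=1
i=2: a=8 ⇒ p=89, q=9
i=3: a=1 ⇒ p=99, q=10
fundamental: x₁=99, y₁=10  (since 9801 − 98·100 = 1)

99 10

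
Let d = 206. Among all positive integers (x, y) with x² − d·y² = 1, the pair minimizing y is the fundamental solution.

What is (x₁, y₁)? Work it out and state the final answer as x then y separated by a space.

√206 → a₀=14, period (2,1,5,14,5,1,2,28); ℓ=8 even so k=7
step 0: (14, 1)  from 14·(1,0) + (0,1)
…
step 2: (43, 3)  from 1·(29,2) + (14,1)
…
step 4: (3459, 241)  from 14·(244,17) + (43,3)
step 5: (17539, 1222)  from 5·(3459,241) + (244,17)
step 6: (20998, 1463)  from 1·(17539,1222) + (3459,241)
step 7: (59535, 4148)  from 2·(20998,1463) + (17539,1222)
(x₁, y₁) = (59535, 4148);  59535² − 206·4148² = 1 ✓

59535 4148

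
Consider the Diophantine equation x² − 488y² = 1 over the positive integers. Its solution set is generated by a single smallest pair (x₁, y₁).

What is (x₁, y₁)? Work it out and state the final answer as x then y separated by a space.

[22; 11,44] for √488; ℓ=2 ⇒ convergent index 1
step 0: (22, 1)  from 22·(1,0) + (0,1)
step 1: (243, 11)  from 11·(22,1) + (1,0)
→ (243, 11).  Check: 243²=59049, 488·11²=59048, difference 1.

243 11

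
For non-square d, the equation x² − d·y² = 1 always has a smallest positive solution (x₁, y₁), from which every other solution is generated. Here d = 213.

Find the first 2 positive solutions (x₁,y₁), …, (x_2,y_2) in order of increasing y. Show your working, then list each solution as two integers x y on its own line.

194399 13320
75581942401 5178789360

√213 → a₀=14, period (1,1,2,6,1,8,1,6,2,1,1,28); ℓ=12 even so k=11
i=0: a=14 ⇒ p=14, q=1
i=1: a=1 ⇒ p=15, q=1
…
i=8: a=6 ⇒ p=36749, q=2518
…
i=10: a=1 ⇒ p=115574, q=7919
i=11: a=1 ⇒ p=194399, q=13320
→ (194399, 13320).  Check: 194399²=37790971201, 213·13320²=37790971200, difference 1.
(194399+13320√213)^2 = 75581942401 + 5178789360√213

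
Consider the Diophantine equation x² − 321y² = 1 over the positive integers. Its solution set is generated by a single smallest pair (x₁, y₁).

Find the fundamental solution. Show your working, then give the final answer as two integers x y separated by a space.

d=321: √d = [17; 1,10,1,34] (ℓ=4, even), read p_3/q_3
a_0=17:  p_0=17·1+0=17,  q_0=17·0+1=1
a_1=1:  p_1=1·17+1=18,  q_1=1·1+0=1
a_2=10:  p_2=10·18+17=197,  q_2=10·1+1=11
a_3=1:  p_3=1·197+18=215,  q_3=1·11+1=12
fundamental: x₁=215, y₁=12  (since 46225 − 321·144 = 1)

215 12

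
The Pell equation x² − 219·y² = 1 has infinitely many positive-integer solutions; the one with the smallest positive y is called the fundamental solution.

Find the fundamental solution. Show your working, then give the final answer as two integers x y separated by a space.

74 5

[14; 1,3,1,28] for √219; ℓ=4 ⇒ convergent index 3
step 0: (14, 1)  from 14·(1,0) + (0,1)
…
step 2: (59, 4)  from 3·(15,1) + (14,1)
step 3: (74, 5)  from 1·(59,4) + (15,1)
→ (74, 5).  Check: 74²=5476, 219·5²=5475, difference 1.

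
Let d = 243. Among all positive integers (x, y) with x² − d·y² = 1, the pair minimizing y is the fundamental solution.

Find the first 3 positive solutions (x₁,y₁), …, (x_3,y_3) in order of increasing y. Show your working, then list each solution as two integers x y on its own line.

[15; 1,1,2,3,15,3,2,1,1,30] for √243; ℓ=10 ⇒ convergent index 9
i=0: a=15 ⇒ p=15, q=1
i=1: a=1 ⇒ p=16, q=1
i=2: a=1 ⇒ p=31, q=2
…
i=5: a=15 ⇒ p=4053, q=260
…
i=7: a=2 ⇒ p=28901, q=1854
i=8: a=1 ⇒ p=41325, q=2651
i=9: a=1 ⇒ p=70226, q=4505
fundamental: x₁=70226, y₁=4505  (since 4931691076 − 243·20295025 = 1)
(70226+4505√243)^2 = 9863382151 + 632736260√243
(70226+4505√243)^3 = 1385331749802026 + 88869073185015√243

70226 4505
9863382151 632736260
1385331749802026 88869073185015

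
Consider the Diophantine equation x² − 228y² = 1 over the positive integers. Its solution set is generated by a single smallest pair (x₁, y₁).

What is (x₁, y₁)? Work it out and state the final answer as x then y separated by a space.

151 10

[15; 10,30] for √228; ℓ=2 ⇒ convergent index 1
k=0  a_k=15  p_k/q_k = 15/1
k=1  a_k=10  p_k/q_k = 151/10
→ (151, 10).  Check: 151²=22801, 228·10²=22800, difference 1.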